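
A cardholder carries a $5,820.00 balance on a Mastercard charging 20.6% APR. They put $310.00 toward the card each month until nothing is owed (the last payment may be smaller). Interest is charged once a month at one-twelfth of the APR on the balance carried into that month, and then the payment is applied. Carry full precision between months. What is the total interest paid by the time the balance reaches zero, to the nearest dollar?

$1,266

Monthly rate r = 20.6%/12 = 1.71667% = 0.0171667.
Payoff takes n = ⌈−ln(1 − rB₀/P)/ln(1+r)⌉ = ⌈22.856⌉ = 23 payments; the last is $265.77.
Total paid = 22·$310.00 + $265.77 = $7,085.77.
Total interest = total paid − principal = $7,085.77 − $5,820.00 = $1,265.77.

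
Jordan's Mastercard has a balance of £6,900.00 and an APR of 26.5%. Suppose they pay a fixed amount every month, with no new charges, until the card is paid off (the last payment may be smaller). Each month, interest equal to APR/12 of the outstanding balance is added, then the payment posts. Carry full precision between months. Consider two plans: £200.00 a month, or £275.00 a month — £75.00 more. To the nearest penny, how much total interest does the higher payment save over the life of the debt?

£2,971.17

Monthly rate r = 26.5%/12 = 2.20833% = 0.0220833.
At £200.00/mo: n = ⌈−ln(1 − rB₀/P)/ln(1+r)⌉ = 66 payments (last £139.30); total interest = total paid − £6,900.00 = £6,239.30.
At £275.00/mo: 37 payments (last £268.13); total interest £3,268.13.
Interest saved = £6,239.30 − £3,268.13 = £2,971.17.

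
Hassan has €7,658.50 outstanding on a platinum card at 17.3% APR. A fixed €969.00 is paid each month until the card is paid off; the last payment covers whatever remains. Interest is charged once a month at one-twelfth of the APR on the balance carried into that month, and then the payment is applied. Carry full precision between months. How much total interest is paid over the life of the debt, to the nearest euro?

€533

Monthly rate r = 17.3%/12 = 1.44167% = 0.0144167.
Payoff takes n = ⌈−ln(1 − rB₀/P)/ln(1+r)⌉ = ⌈8.452⌉ = 9 payments; the last is €439.26.
Total paid = 8·€969.00 + €439.26 = €8,191.26.
Total interest = total paid − principal = €8,191.26 − €7,658.50 = €532.76.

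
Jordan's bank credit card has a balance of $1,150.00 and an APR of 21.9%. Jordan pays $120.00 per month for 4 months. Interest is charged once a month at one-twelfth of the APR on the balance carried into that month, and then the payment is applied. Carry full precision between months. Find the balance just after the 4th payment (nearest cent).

$742.98

Monthly rate r = 21.9%/12 = 1.825% = 0.01825.
Each month: B ← B·(1+r) − $120.00.
Month 1: interest $20.99; balance after payment $1,050.99.
Month 2: interest $19.18; balance after payment $950.17.
Month 3: interest $17.34; balance after payment $847.51.
Month 4: interest $15.47; balance after payment $742.98.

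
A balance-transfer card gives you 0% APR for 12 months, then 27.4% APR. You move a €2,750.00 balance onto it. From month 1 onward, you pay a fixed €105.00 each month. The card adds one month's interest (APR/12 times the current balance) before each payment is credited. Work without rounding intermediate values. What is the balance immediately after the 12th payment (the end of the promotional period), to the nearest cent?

€1,490.00

Promo months 1–12 at r₀ = 0%/12 = 0; months 13+ at r₁ = 27.4%/12 = 0.0228333.
After month 12 (no interest yet): B = €2,750.00 − 12·€105.00 = €1,490.00.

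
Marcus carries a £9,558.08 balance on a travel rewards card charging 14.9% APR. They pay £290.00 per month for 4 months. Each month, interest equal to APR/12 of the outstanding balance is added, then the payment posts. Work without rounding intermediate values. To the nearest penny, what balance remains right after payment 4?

£8,859.93

Monthly rate r = 14.9%/12 = 1.24167% = 0.0124167.
Each month: B ← B·(1+r) − £290.00.
Month 1: interest £118.68; balance after payment £9,386.76.
Month 2: interest £116.55; balance after payment £9,213.31.
Month 3: interest £114.40; balance after payment £9,037.71.
Month 4: interest £112.22; balance after payment £8,859.93.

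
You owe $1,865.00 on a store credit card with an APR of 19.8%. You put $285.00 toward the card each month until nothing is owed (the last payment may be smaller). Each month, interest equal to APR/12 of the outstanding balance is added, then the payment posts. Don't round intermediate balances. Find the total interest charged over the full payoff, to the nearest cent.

Monthly rate r = 19.8%/12 = 1.65% = 0.0165.
Payoff takes n = ⌈−ln(1 − rB₀/P)/ln(1+r)⌉ = ⌈6.982⌉ = 7 payments; the last is $279.85.
Total paid = 6·$285.00 + $279.85 = $1,989.85.
Total interest = total paid − principal = $1,989.85 − $1,865.00 = $124.85.

$124.85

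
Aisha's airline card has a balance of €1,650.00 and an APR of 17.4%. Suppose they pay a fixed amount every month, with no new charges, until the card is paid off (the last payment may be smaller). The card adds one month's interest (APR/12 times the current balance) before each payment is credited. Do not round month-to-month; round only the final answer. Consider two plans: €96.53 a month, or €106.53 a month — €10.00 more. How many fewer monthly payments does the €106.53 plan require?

2 fewer payments

Monthly rate r = 17.4%/12 = 1.45% = 0.0145.
At €96.53/mo: n = ⌈−ln(1 − rB₀/P)/ln(1+r)⌉ = 20 payments (last €75.88); total interest = total paid − €1,650.00 = €259.95.
At €106.53/mo: 18 payments (last €71.41); total interest €232.42.
Payments saved = 20 − 18 = 2.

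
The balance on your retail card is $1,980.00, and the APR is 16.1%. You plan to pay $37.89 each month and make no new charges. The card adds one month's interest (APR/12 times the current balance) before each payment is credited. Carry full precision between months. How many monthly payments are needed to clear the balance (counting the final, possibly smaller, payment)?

91 months

Monthly rate r = 16.1%/12 = 1.34167% = 0.0134167.
Recurrence: B ← B·(1+r) − $37.89.
Month 1: interest $26.57; balance after payment $1,968.67.
Month 2: interest $26.41; balance after payment $1,957.20.
Closed form: n = −ln(1 − rB₀/P)/ln(1+r) = −ln(0.29889)/ln(1.01342) ≈ 90.616, so the balance reaches zero during payment 91.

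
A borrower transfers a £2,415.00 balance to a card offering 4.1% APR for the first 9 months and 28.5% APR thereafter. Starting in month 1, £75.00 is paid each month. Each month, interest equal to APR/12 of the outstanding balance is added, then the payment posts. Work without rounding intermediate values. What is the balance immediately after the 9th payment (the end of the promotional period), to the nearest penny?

Promo months 1–9 at r₀ = 4.1%/12 = 0.00341667; months 10+ at r₁ = 28.5%/12 = 0.02375.
After month 9: iterate B ← B·(1+r₀) − £75.00 for 9 months → £1,805.99.

£1,805.99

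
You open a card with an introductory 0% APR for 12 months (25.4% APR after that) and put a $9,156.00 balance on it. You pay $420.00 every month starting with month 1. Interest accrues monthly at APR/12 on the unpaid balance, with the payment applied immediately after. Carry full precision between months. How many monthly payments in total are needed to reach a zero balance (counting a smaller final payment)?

Promo months 1–12 at r₀ = 0%/12 = 0; months 13+ at r₁ = 25.4%/12 = 0.0211667.
After month 12 (no interest yet): B = $9,156.00 − 12·$420.00 = $4,116.00.
Then at r₁ with $420.00/mo: n₂ = −ln(1 − r₁·B/P)/ln(1+r₁) ≈ 11.10 → 12 more payments.

24 months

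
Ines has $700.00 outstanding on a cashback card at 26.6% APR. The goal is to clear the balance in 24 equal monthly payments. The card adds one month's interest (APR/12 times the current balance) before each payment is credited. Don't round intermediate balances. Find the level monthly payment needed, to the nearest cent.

Monthly rate r = 26.6%/12 = 2.21667% = 0.0221667.
Level-payment amortization: P = B₀·r / (1 − (1+r)^(−n)) = 700.00·0.0221667 / (1 − 1.02217^(−24)).
Denominator 1 − (1+r)^(−24) = 0.4091478.
P = 15.5167 / 0.4091478 ≈ 37.92.

$37.92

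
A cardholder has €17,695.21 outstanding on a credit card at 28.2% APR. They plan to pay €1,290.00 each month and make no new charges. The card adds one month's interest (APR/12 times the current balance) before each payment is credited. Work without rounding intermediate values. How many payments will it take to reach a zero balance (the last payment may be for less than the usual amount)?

17 payments

Monthly rate r = 28.2%/12 = 2.35% = 0.0235.
Recurrence: B ← B·(1+r) − €1,290.00.
Month 1: interest €415.84; balance after payment €16,821.05.
Month 2: interest €395.29; balance after payment €15,926.34.
Closed form: n = −ln(1 − rB₀/P)/ln(1+r) = −ln(0.67765)/ln(1.0235) ≈ 16.753, so the balance reaches zero during payment 17.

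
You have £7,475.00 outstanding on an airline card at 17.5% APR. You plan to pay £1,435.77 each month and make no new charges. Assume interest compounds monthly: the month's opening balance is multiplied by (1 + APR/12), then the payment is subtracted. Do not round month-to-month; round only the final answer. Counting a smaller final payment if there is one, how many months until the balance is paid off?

6 months

Monthly rate r = 17.5%/12 = 1.45833% = 0.0145833.
Recurrence: B ← B·(1+r) − £1,435.77.
Month 1: interest £109.01; balance after payment £6,148.24.
Month 2: interest £89.66; balance after payment £4,802.13.
Month 3: interest £70.03; balance after payment £3,436.39.
Month 4: interest £50.11; balance after payment £2,050.74.
Month 5: interest £29.91; balance after payment £644.87.
Month 6: interest £9.40; balance after payment £0.00.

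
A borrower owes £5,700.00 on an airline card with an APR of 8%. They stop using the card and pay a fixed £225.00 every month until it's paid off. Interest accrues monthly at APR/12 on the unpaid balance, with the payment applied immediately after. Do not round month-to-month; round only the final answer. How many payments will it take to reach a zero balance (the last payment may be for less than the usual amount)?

Monthly rate r = 8%/12 = 0.666667% = 0.00666667.
Recurrence: B ← B·(1+r) − £225.00.
Month 1: interest £38.00; balance after payment £5,513.00.
Month 2: interest £36.75; balance after payment £5,324.75.
Closed form: n = −ln(1 − rB₀/P)/ln(1+r) = −ln(0.83111)/ln(1.00667) ≈ 27.841, so the balance reaches zero during payment 28.

28 payments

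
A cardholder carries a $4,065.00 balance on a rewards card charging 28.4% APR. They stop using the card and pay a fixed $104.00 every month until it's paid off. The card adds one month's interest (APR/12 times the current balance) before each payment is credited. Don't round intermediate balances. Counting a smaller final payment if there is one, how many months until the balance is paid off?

111 payments

Monthly rate r = 28.4%/12 = 2.36667% = 0.0236667.
Recurrence: B ← B·(1+r) − $104.00.
Month 1: interest $96.20; balance after payment $4,057.20.
Month 2: interest $96.02; balance after payment $4,049.23.
Closed form: n = −ln(1 − rB₀/P)/ln(1+r) = −ln(0.074952)/ln(1.02367) ≈ 110.765, so the balance reaches zero during payment 111.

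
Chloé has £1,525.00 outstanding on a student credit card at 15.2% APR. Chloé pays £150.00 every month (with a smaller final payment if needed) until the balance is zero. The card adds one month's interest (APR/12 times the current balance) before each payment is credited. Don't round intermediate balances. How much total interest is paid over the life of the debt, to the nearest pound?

£118

Monthly rate r = 15.2%/12 = 1.26667% = 0.0126667.
Payoff takes n = ⌈−ln(1 − rB₀/P)/ln(1+r)⌉ = ⌈10.952⌉ = 11 payments; the last is £142.89.
Total paid = 10·£150.00 + £142.89 = £1,642.89.
Total interest = total paid − principal = £1,642.89 − £1,525.00 = £117.89.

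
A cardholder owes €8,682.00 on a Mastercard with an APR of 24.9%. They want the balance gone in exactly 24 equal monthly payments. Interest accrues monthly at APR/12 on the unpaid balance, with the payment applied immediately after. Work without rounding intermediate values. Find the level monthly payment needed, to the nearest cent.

Monthly rate r = 24.9%/12 = 2.075% = 0.02075.
Level-payment amortization: P = B₀·r / (1 − (1+r)^(−n)) = 8682.00·0.02075 / (1 − 1.02075^(−24)).
Denominator 1 − (1+r)^(−24) = 0.389149866.
P = 180.151 / 0.389149866 ≈ 462.94.

€462.94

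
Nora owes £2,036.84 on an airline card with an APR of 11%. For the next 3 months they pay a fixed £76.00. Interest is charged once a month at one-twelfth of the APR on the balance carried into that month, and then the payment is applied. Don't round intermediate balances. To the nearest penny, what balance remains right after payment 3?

£1,863.27

Monthly rate r = 11%/12 = 0.916667% = 0.00916667.
Each month: B ← B·(1+r) − £76.00.
Month 1: interest £18.67; balance after payment £1,979.51.
Month 2: interest £18.15; balance after payment £1,921.66.
Month 3: interest £17.62; balance after payment £1,863.27.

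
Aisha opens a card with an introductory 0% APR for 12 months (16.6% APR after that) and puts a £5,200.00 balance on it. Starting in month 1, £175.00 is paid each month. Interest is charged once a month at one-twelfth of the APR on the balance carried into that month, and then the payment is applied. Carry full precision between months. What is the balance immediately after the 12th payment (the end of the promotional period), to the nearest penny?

Promo months 1–12 at r₀ = 0%/12 = 0; months 13+ at r₁ = 16.6%/12 = 0.0138333.
After month 12 (no interest yet): B = £5,200.00 − 12·£175.00 = £3,100.00.

£3,100.00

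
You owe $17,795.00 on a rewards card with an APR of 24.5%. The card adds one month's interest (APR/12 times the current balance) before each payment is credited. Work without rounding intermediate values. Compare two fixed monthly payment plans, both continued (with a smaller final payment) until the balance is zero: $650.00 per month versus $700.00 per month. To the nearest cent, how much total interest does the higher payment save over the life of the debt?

Monthly rate r = 24.5%/12 = 2.04167% = 0.0204167.
At $650.00/mo: n = ⌈−ln(1 − rB₀/P)/ln(1+r)⌉ = 41 payments (last $327.92); total interest = total paid − $17,795.00 = $8,532.92.
At $700.00/mo: 37 payments (last $151.30); total interest $7,556.30.
Interest saved = $8,532.92 − $7,556.30 = $976.62.

$976.62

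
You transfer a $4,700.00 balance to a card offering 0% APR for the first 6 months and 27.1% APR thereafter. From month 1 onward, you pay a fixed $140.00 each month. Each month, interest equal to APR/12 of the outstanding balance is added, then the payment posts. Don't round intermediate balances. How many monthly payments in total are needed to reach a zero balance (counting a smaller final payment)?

50 months

Promo months 1–6 at r₀ = 0%/12 = 0; months 7+ at r₁ = 27.1%/12 = 0.0225833.
After month 6 (no interest yet): B = $4,700.00 − 6·$140.00 = $3,860.00.
Then at r₁ with $140.00/mo: n₂ = −ln(1 − r₁·B/P)/ln(1+r₁) ≈ 43.64 → 44 more payments.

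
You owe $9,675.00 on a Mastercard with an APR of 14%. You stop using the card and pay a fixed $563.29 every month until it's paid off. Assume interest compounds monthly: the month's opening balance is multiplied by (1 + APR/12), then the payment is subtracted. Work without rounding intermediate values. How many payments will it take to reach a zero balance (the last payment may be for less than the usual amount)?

Monthly rate r = 14%/12 = 1.16667% = 0.0116667.
Recurrence: B ← B·(1+r) − $563.29.
Month 1: interest $112.88; balance after payment $9,224.58.
Month 2: interest $107.62; balance after payment $8,768.92.
Closed form: n = −ln(1 − rB₀/P)/ln(1+r) = −ln(0.79961)/ln(1.01167) ≈ 19.279, so the balance reaches zero during payment 20.

20 payments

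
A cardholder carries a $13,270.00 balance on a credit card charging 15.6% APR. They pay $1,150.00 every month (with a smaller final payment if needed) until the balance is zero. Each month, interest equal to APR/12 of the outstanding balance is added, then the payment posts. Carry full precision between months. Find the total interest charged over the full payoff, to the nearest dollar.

$1,203

Monthly rate r = 15.6%/12 = 1.3% = 0.013.
Payoff takes n = ⌈−ln(1 − rB₀/P)/ln(1+r)⌉ = ⌈12.583⌉ = 13 payments; the last is $672.64.
Total paid = 12·$1,150.00 + $672.64 = $14,472.64.
Total interest = total paid − principal = $14,472.64 − $13,270.00 = $1,202.64.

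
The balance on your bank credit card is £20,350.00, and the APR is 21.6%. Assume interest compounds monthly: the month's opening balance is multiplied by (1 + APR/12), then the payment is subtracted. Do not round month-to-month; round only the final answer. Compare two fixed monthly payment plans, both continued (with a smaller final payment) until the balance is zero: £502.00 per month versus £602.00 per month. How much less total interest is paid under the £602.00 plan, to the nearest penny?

Monthly rate r = 21.6%/12 = 1.8% = 0.018.
At £502.00/mo: n = ⌈−ln(1 − rB₀/P)/ln(1+r)⌉ = 74 payments (last £165.31); total interest = total paid − £20,350.00 = £16,461.31.
At £602.00/mo: 53 payments (last £339.51); total interest £11,293.51.
Interest saved = £16,461.31 − £11,293.51 = £5,167.80.

£5,167.80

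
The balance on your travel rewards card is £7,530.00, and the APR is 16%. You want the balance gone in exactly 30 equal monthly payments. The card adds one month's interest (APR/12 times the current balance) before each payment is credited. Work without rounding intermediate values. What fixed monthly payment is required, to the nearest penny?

Monthly rate r = 16%/12 = 1.33333% = 0.0133333.
Level-payment amortization: P = B₀·r / (1 − (1+r)^(−n)) = 7530.00·0.0133333 / (1 − 1.01333^(−30)).
Denominator 1 − (1+r)^(−30) = 0.327905822.
P = 100.4 / 0.327905822 ≈ 306.19.

£306.19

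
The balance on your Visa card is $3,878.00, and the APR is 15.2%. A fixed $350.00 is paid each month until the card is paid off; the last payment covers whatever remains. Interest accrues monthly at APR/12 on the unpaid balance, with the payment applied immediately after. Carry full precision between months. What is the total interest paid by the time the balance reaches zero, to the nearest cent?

$327.06

Monthly rate r = 15.2%/12 = 1.26667% = 0.0126667.
Payoff takes n = ⌈−ln(1 − rB₀/P)/ln(1+r)⌉ = ⌈12.014⌉ = 13 payments; the last is $5.06.
Total paid = 12·$350.00 + $5.06 = $4,205.06.
Total interest = total paid − principal = $4,205.06 − $3,878.00 = $327.06.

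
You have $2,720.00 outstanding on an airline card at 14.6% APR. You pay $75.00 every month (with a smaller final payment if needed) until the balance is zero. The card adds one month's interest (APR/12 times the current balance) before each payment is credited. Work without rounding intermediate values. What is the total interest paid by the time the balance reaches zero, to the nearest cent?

Monthly rate r = 14.6%/12 = 1.21667% = 0.0121667.
Payoff takes n = ⌈−ln(1 − rB₀/P)/ln(1+r)⌉ = ⌈48.130⌉ = 49 payments; the last is $9.77.
Total paid = 48·$75.00 + $9.77 = $3,609.77.
Total interest = total paid − principal = $3,609.77 − $2,720.00 = $889.77.

$889.77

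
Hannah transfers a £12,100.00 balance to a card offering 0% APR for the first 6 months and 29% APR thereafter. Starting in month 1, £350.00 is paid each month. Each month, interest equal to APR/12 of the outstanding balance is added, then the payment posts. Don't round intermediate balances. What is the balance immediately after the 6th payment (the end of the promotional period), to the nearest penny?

£10,000.00

Promo months 1–6 at r₀ = 0%/12 = 0; months 7+ at r₁ = 29%/12 = 0.0241667.
After month 6 (no interest yet): B = £12,100.00 − 6·£350.00 = £10,000.00.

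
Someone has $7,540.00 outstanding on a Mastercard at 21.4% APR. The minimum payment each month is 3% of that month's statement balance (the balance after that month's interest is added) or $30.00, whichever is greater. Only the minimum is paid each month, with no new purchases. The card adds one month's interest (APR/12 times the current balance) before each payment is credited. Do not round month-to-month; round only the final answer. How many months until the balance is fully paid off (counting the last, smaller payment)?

210 months

Monthly rate r = 21.4%/12 = 1.78333% = 0.0178333.
While 3% of the post-interest balance exceeds $30.00, each month B ← (B·(1+r))·(1 − 0.03), i.e. B shrinks by the factor (1+r)·0.97 = 0.9873.
This holds for months 1–160. Entering month 161 the balance is $975.25; 3% of the post-interest balance is now below $30.00, so the flat $30.00 minimum applies from here.
From month 161 a fixed $30.00 at rate r clears $975.25 in 50 more payments. Total: 160 + 50 = 210 months.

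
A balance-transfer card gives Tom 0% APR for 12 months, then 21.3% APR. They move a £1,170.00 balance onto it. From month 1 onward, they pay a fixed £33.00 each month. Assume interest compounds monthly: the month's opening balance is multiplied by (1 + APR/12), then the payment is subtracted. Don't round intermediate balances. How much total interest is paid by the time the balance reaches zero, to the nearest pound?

£236

Promo months 1–12 at r₀ = 0%/12 = 0; months 13+ at r₁ = 21.3%/12 = 0.01775.
After month 12 (no interest yet): B = £1,170.00 − 12·£33.00 = £774.00.
Then at r₁ with £33.00/mo: n₂ = −ln(1 − r₁·B/P)/ln(1+r₁) ≈ 30.60 → 31 more payments.
Total paid = 42·£33.00 + £19.89 = £1,405.89; interest = £1,405.89 − £1,170.00 = £235.89.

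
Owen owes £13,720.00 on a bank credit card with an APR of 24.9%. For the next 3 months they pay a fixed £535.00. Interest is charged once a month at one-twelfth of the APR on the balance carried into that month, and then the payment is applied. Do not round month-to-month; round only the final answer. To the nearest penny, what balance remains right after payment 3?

£12,953.38

Monthly rate r = 24.9%/12 = 2.075% = 0.02075.
Each month: B ← B·(1+r) − £535.00.
Month 1: interest £284.69; balance after payment £13,469.69.
Month 2: interest £279.50; balance after payment £13,214.19.
Month 3: interest £274.19; balance after payment £12,953.38.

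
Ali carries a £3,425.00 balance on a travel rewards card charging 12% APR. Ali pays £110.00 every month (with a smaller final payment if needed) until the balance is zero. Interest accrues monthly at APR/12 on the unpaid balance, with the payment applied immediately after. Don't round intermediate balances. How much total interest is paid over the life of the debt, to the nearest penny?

Monthly rate r = 12%/12 = 1% = 0.01.
Payoff takes n = ⌈−ln(1 − rB₀/P)/ln(1+r)⌉ = ⌈37.490⌉ = 38 payments; the last is £54.08.
Total paid = 37·£110.00 + £54.08 = £4,124.08.
Total interest = total paid − principal = £4,124.08 − £3,425.00 = £699.08.

£699.08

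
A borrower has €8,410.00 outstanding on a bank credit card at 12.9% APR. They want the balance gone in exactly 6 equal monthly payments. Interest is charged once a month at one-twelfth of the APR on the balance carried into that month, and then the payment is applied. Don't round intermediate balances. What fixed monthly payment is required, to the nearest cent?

€1,454.87

Monthly rate r = 12.9%/12 = 1.075% = 0.01075.
Level-payment amortization: P = B₀·r / (1 − (1+r)^(−n)) = 8410.00·0.01075 / (1 − 1.01075^(−6)).
Denominator 1 − (1+r)^(−6) = 0.0621411089.
P = 90.4075 / 0.0621411089 ≈ 1454.87.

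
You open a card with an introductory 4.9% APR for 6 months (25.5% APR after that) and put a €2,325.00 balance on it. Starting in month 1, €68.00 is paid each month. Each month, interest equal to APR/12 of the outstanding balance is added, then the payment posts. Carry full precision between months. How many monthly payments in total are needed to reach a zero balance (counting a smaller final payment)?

52 payments

Promo months 1–6 at r₀ = 4.9%/12 = 0.00408333; months 7+ at r₁ = 25.5%/12 = 0.02125.
After month 6: iterate B ← B·(1+r₀) − €68.00 for 6 months → €1,970.36.
Then at r₁ with €68.00/mo: n₂ = −ln(1 − r₁·B/P)/ln(1+r₁) ≈ 45.48 → 46 more payments.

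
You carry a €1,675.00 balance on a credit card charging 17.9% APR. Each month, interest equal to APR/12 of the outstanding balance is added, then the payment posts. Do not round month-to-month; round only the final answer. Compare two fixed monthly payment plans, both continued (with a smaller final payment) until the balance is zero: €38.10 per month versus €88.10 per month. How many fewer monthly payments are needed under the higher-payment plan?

50 fewer payments

Monthly rate r = 17.9%/12 = 1.49167% = 0.0149167.
At €38.10/mo: n = ⌈−ln(1 − rB₀/P)/ln(1+r)⌉ = 73 payments (last €1.09); total interest = total paid − €1,675.00 = €1,069.29.
At €88.10/mo: 23 payments (last €46.44); total interest €309.64.
Payments saved = 73 − 23 = 50.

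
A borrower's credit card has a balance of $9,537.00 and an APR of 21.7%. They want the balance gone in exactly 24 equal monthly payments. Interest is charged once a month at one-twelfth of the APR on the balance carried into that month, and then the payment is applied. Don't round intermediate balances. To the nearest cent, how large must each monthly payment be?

$493.35

Monthly rate r = 21.7%/12 = 1.80833% = 0.0180833.
Level-payment amortization: P = B₀·r / (1 − (1+r)^(−n)) = 9537.00·0.0180833 / (1 − 1.01808^(−24)).
Denominator 1 − (1+r)^(−24) = 0.349570647.
P = 172.461 / 0.349570647 ≈ 493.35.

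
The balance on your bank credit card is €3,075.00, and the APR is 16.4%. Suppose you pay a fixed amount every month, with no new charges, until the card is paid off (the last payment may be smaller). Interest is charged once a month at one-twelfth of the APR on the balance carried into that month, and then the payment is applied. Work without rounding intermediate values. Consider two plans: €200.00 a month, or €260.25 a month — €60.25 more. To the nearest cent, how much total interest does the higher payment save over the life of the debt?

€99.13

Monthly rate r = 16.4%/12 = 1.36667% = 0.0136667.
At €200.00/mo: n = ⌈−ln(1 − rB₀/P)/ln(1+r)⌉ = 18 payments (last €75.76); total interest = total paid − €3,075.00 = €400.76.
At €260.25/mo: 13 payments (last €253.63); total interest €301.63.
Interest saved = €400.76 − €301.63 = €99.13.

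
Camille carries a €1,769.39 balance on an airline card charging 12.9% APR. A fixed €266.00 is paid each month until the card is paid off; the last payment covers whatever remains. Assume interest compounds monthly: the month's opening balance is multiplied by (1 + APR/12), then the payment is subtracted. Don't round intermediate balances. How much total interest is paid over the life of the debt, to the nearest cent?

€76.38

Monthly rate r = 12.9%/12 = 1.075% = 0.01075.
Payoff takes n = ⌈−ln(1 − rB₀/P)/ln(1+r)⌉ = ⌈6.939⌉ = 7 payments; the last is €249.77.
Total paid = 6·€266.00 + €249.77 = €1,845.77.
Total interest = total paid − principal = €1,845.77 − €1,769.39 = €76.38.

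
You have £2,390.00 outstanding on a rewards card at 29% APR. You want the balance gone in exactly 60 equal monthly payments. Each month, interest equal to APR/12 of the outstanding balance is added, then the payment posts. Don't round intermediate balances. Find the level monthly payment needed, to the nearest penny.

£75.86

Monthly rate r = 29%/12 = 2.41667% = 0.0241667.
Level-payment amortization: P = B₀·r / (1 − (1+r)^(−n)) = 2390.00·0.0241667 / (1 − 1.02417^(−60)).
Denominator 1 − (1+r)^(−60) = 0.761349807.
P = 57.7583 / 0.761349807 ≈ 75.86.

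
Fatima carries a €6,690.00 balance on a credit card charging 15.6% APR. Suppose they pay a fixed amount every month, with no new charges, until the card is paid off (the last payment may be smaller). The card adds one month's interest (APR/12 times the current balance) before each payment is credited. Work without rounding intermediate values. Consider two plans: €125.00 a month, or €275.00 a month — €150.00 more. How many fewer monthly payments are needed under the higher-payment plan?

63 fewer payments

Monthly rate r = 15.6%/12 = 1.3% = 0.013.
At €125.00/mo: n = ⌈−ln(1 − rB₀/P)/ln(1+r)⌉ = 93 payments (last €16.02); total interest = total paid − €6,690.00 = €4,826.02.
At €275.00/mo: 30 payments (last €119.65); total interest €1,404.65.
Payments saved = 93 − 30 = 63.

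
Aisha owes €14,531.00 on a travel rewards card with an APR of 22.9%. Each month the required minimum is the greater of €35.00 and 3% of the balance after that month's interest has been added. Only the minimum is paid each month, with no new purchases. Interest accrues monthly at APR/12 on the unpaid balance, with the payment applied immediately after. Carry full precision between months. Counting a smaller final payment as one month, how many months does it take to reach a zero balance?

272 months

Monthly rate r = 22.9%/12 = 1.90833% = 0.0190833.
While 3% of the post-interest balance exceeds €35.00, each month B ← (B·(1+r))·(1 − 0.03), i.e. B shrinks by the factor (1+r)·0.97 = 0.98851.
This holds for months 1–220. Entering month 221 the balance is €1,143.43; 3% of the post-interest balance is now below €35.00, so the flat €35.00 minimum applies from here.
From month 221 a fixed €35.00 at rate r clears €1,143.43 in 52 more payments. Total: 220 + 52 = 272 months.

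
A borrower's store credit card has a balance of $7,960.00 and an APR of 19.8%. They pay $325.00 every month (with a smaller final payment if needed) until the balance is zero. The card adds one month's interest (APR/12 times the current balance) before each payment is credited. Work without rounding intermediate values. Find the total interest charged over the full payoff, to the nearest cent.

Monthly rate r = 19.8%/12 = 1.65% = 0.0165.
Payoff takes n = ⌈−ln(1 − rB₀/P)/ln(1+r)⌉ = ⌈31.635⌉ = 32 payments; the last is $207.05.
Total paid = 31·$325.00 + $207.05 = $10,282.05.
Total interest = total paid − principal = $10,282.05 − $7,960.00 = $2,322.05.

$2,322.05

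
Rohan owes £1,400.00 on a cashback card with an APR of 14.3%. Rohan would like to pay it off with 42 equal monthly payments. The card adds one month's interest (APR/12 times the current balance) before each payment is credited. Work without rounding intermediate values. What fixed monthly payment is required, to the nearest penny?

£42.56

Monthly rate r = 14.3%/12 = 1.19167% = 0.0119167.
Level-payment amortization: P = B₀·r / (1 − (1+r)^(−n)) = 1400.00·0.0119167 / (1 − 1.01192^(−42)).
Denominator 1 − (1+r)^(−42) = 0.39197625.
P = 16.6833 / 0.39197625 ≈ 42.56.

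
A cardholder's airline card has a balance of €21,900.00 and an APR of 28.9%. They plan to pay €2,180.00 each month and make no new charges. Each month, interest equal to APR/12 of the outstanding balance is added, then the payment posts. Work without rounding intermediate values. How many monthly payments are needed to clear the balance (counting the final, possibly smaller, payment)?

12 months

Monthly rate r = 28.9%/12 = 2.40833% = 0.0240833.
Recurrence: B ← B·(1+r) − €2,180.00.
Month 1: interest €527.42; balance after payment €20,247.42.
Month 2: interest €487.63; balance after payment €18,555.05.
Closed form: n = −ln(1 − rB₀/P)/ln(1+r) = −ln(0.75806)/ln(1.02408) ≈ 11.639, so the balance reaches zero during payment 12.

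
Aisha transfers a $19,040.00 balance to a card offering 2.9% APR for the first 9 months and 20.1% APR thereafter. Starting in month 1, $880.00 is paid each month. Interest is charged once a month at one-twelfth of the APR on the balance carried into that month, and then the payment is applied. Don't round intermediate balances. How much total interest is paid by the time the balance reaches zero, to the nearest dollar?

$1,918

Promo months 1–9 at r₀ = 2.9%/12 = 0.00241667; months 10+ at r₁ = 20.1%/12 = 0.01675.
After month 9: iterate B ← B·(1+r₀) − $880.00 for 9 months → $11,461.15.
Then at r₁ with $880.00/mo: n₂ = −ln(1 − r₁·B/P)/ln(1+r₁) ≈ 14.81 → 15 more payments.
Total paid = 23·$880.00 + $718.29 = $20,958.29; interest = $20,958.29 − $19,040.00 = $1,918.29.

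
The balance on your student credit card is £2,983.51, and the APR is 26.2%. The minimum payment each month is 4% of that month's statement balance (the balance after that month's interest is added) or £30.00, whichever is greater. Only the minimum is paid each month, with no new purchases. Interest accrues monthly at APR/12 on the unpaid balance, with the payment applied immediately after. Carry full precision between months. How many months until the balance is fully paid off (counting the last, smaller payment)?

109 months

Monthly rate r = 26.2%/12 = 2.18333% = 0.0218333.
While 4% of the post-interest balance exceeds £30.00, each month B ← (B·(1+r))·(1 − 0.04), i.e. B shrinks by the factor (1+r)·0.96 = 0.98096.
This holds for months 1–73. Entering month 74 the balance is £733.28; 4% of the post-interest balance is now below £30.00, so the flat £30.00 minimum applies from here.
From month 74 a fixed £30.00 at rate r clears £733.28 in 36 more payments. Total: 73 + 36 = 109 months.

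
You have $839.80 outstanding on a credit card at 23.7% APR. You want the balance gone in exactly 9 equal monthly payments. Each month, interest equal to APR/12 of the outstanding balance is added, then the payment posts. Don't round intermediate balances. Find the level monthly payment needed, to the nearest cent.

Monthly rate r = 23.7%/12 = 1.975% = 0.01975.
Level-payment amortization: P = B₀·r / (1 − (1+r)^(−n)) = 839.80·0.01975 / (1 − 1.01975^(−9)).
Denominator 1 − (1+r)^(−9) = 0.161396686.
P = 16.5861 / 0.161396686 ≈ 102.77.

$102.77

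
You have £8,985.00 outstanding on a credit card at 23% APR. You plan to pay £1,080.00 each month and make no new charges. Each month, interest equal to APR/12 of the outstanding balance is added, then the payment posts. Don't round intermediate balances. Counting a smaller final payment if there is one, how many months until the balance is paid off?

Monthly rate r = 23%/12 = 1.91667% = 0.0191667.
Recurrence: B ← B·(1+r) − £1,080.00.
Month 1: interest £172.21; balance after payment £8,077.21.
Month 2: interest £154.81; balance after payment £7,152.03.
Closed form: n = −ln(1 − rB₀/P)/ln(1+r) = −ln(0.84054)/ln(1.01917) ≈ 9.149, so the balance reaches zero during payment 10.

10 months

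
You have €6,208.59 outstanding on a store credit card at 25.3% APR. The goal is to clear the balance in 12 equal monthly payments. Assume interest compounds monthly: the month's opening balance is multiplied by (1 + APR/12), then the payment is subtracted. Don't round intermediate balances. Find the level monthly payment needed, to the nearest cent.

Monthly rate r = 25.3%/12 = 2.10833% = 0.0210833.
Level-payment amortization: P = B₀·r / (1 − (1+r)^(−n)) = 6208.59·0.0210833 / (1 − 1.02108^(−12)).
Denominator 1 − (1+r)^(−12) = 0.221487213.
P = 130.898 / 0.221487213 ≈ 590.99.

€590.99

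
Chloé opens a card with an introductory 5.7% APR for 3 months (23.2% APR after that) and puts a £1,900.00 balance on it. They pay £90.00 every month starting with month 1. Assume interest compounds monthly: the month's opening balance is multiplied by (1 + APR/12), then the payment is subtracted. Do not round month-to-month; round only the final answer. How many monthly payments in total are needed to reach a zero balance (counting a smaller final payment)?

Promo months 1–3 at r₀ = 5.7%/12 = 0.00475; months 4+ at r₁ = 23.2%/12 = 0.0193333.
After month 3: iterate B ← B·(1+r₀) − £90.00 for 3 months → £1,655.92.
Then at r₁ with £90.00/mo: n₂ = −ln(1 − r₁·B/P)/ln(1+r₁) ≈ 22.96 → 23 more payments.

26 months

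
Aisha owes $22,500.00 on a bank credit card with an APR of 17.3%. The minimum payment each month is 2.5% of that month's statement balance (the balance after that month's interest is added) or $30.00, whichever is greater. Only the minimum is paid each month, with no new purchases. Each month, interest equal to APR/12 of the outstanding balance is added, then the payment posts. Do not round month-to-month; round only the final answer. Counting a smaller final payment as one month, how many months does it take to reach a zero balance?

327 months

Monthly rate r = 17.3%/12 = 1.44167% = 0.0144167.
While 2.5% of the post-interest balance exceeds $30.00, each month B ← (B·(1+r))·(1 − 0.025), i.e. B shrinks by the factor (1+r)·0.975 = 0.98906.
This holds for months 1–268. Entering month 269 the balance is $1,178.71; 2.5% of the post-interest balance is now below $30.00, so the flat $30.00 minimum applies from here.
From month 269 a fixed $30.00 at rate r clears $1,178.71 in 59 more payments. Total: 268 + 59 = 327 months.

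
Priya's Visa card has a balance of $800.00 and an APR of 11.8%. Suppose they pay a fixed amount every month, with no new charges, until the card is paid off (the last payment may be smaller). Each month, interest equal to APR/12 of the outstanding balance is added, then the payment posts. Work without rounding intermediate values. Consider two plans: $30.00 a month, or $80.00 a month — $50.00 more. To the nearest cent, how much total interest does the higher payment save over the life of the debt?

Monthly rate r = 11.8%/12 = 0.983333% = 0.00983333.
At $30.00/mo: n = ⌈−ln(1 − rB₀/P)/ln(1+r)⌉ = 32 payments (last $2.37); total interest = total paid − $800.00 = $132.37.
At $80.00/mo: 11 payments (last $46.35); total interest $46.35.
Interest saved = $132.37 − $46.35 = $86.02.

$86.02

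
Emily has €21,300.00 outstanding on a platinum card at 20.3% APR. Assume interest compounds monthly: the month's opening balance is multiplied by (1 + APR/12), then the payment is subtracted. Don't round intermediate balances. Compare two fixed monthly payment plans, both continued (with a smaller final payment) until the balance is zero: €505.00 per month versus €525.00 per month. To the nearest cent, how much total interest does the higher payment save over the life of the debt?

€1,347.05

Monthly rate r = 20.3%/12 = 1.69167% = 0.0169167.
At €505.00/mo: n = ⌈−ln(1 − rB₀/P)/ln(1+r)⌉ = 75 payments (last €263.14); total interest = total paid − €21,300.00 = €16,333.14.
At €525.00/mo: 70 payments (last €61.09); total interest €14,986.09.
Interest saved = €16,333.14 − €14,986.09 = €1,347.05.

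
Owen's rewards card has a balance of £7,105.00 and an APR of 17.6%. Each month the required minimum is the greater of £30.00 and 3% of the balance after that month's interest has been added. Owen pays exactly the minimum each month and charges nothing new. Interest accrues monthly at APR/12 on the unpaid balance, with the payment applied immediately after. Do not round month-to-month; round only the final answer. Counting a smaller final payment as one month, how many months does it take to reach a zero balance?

Monthly rate r = 17.6%/12 = 1.46667% = 0.0146667.
While 3% of the post-interest balance exceeds £30.00, each month B ← (B·(1+r))·(1 − 0.03), i.e. B shrinks by the factor (1+r)·0.97 = 0.98423.
This holds for months 1–125. Entering month 126 the balance is £973.77; 3% of the post-interest balance is now below £30.00, so the flat £30.00 minimum applies from here.
From month 126 a fixed £30.00 at rate r clears £973.77 in 45 more payments. Total: 125 + 45 = 170 months.

170 months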